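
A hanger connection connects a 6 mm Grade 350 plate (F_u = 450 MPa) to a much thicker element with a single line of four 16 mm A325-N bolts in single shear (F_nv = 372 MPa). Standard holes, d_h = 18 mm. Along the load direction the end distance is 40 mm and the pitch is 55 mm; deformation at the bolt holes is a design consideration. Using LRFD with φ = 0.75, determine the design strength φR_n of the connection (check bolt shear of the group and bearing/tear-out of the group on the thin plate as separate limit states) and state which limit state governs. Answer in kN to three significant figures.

Bolt shear: A_b = π·16²/4 = 201.1 mm²; R_n = 372 × 201.1 × 4 × 1 / 1000 = 299.2 kN → 0.75 × 299.2 = 224 kN.
Bearing (1.2 l_c t F_u ≤ 2.4 d t F_u): upper limit = 2.4·16·6·450 / 1000 = 103.7 kN.
  Edge l_c = 40 − 18/2 = 31 → r_n = 100.4 kN; interior l_c = 55 − 18 = 37 → r_n = 103.7 kN.
  R_n,bearing = 1·100.4 + 3·103.7 = 411.5 kN → 0.75 × 411.5 = 309 kN.
Bolt shear governs: 224 kN.

224 kN (bolt shear governs)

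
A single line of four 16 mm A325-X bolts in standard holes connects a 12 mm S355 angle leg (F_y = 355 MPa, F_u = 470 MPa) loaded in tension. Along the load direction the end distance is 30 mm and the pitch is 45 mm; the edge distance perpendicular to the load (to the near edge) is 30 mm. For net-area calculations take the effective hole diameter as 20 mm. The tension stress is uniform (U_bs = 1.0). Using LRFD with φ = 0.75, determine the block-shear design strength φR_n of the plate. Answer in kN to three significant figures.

Shear plane L_v = 30 + 3·45 = 165 mm; A_gv = 165 × 12 = 1980 mm².
A_nv = (165 − 3.5·20) × 12 = 1140 mm².
A_nt = (30 − 0.5·20) × 12 = 240 mm².
0.6 F_u A_nv = 321.5 kN; 0.6 F_y A_gv = 421.7 kN → shear rupture governs the shear term.
R_n = 321.5 + 1.0 × 470 × 240 / 1000 = 434.3 kN.
Design strength φR_n = 0.75 × 434.3 = 326 kN.

326 kN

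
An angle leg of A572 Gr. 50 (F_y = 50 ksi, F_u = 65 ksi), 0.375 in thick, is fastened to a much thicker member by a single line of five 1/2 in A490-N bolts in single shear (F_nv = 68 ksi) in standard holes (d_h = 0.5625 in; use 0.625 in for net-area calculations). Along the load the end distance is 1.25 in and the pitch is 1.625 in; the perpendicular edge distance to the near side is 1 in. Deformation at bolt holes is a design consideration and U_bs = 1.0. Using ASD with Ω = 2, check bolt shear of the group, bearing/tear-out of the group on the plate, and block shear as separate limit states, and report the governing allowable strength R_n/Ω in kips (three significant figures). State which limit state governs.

33.4 kips (bolt shear governs)

Bolt shear: A_b = π·0.5²/4 = 0.1963 in²; R_n = 68 × 0.1963 × 5 × 1 = 66.76 kips → 66.76 / 2 = 33.4 kips.
Bearing: edge l_c = 0.9688, r_n = 28.34 kips; interior l_c = 1.062, r_n = 29.25 kips; R_n = 28.34 + 4·29.25 = 145.3 kips → 72.7 kips.
Block shear: A_gv = 2.906, A_nv = 1.852, A_nt = 0.2578 in²; R_n = min(0.6F_uA_nv, 0.6F_yA_gv) + U_bs·F_u·A_nt = 88.97 kips → 44.5 kips.
Bolt shear governs: 33.4 kips.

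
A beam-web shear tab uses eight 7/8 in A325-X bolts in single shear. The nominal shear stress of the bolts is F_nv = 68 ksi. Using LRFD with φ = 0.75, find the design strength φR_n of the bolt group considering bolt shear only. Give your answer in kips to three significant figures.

245 kips

A_b = π × 0.875² / 4 = 0.6013 in².
R_n = F_nv · A_b · n · n_s = 68 × 0.6013 × 8 × 1 = 327.1 kips.
Design strength φR_n = 0.75 × 327.1 = 245 kips.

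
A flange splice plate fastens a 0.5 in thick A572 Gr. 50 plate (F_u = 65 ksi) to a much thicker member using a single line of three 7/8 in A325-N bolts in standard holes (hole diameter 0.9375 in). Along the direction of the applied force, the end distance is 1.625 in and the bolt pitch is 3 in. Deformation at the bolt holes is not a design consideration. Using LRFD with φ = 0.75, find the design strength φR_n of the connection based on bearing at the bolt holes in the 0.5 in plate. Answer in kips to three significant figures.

Per bolt r_n = 1.5 l_c t F_u ≤ 3.0 d t F_u; upper limit = 3.0 × 0.875 × 0.5 × 65 = 85.31 kips.
Edge bolt: l_c = 1.625 − 0.9375/2 = 1.156 in → 1.5 × 1.156 × 0.5 × 65 = 56.37 → r_n = 56.37 kips.
Interior bolts: l_c = 3 − 0.9375 = 2.062 in → 1.5 × 2.062 × 0.5 × 65 = 100.5 → r_n = 85.31 kips.
R_n = 1 × 56.37 + 2 × 85.31 = 227 kips.
Design strength φR_n = 0.75 × 227 = 170 kips.

170 kips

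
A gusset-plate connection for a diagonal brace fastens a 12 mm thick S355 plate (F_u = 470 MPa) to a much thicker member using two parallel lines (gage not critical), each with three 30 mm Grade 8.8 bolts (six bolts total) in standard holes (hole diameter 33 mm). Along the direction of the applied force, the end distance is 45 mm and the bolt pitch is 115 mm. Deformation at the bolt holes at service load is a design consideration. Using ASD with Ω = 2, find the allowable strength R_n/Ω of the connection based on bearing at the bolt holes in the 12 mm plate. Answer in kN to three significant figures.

Per bolt r_n = 1.2 l_c t F_u ≤ 2.4 d t F_u; upper limit = 2.4 × 30 × 12 × 470 / 1000 = 406.1 kN.
Edge bolt: l_c = 45 − 33/2 = 28.5 mm → 1.2 × 28.5 × 12 × 470 / 1000 = 192.9 → r_n = 192.9 kN.
Interior bolts: l_c = 115 − 33 = 82 mm → 1.2 × 82 × 12 × 470 / 1000 = 555 → r_n = 406.1 kN.
R_n = 2 × 192.9 + 4 × 406.1 = 2010 kN.
Allowable strength R_n/Ω = 2010 / 2 = 1010 kN.

1010 kN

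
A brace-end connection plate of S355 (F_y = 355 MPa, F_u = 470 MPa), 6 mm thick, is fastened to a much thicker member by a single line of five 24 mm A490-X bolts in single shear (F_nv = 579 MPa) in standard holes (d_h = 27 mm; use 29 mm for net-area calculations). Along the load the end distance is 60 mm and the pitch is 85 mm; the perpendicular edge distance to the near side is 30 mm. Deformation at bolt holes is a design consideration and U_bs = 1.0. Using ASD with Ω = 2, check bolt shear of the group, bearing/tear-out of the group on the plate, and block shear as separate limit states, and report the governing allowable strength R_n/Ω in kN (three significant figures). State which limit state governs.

250 kN (block shear governs)

Bolt shear: A_b = π·24²/4 = 452.4 mm²; R_n = 579 × 452.4 × 5 × 1 / 1000 = 1310 kN → 1310 / 2 = 655 kN.
Bearing: edge l_c = 46.5, r_n = 157.4 kN; interior l_c = 58, r_n = 162.4 kN; R_n = 157.4 + 4·162.4 = 807.1 kN → 404 kN.
Block shear: A_gv = 2400, A_nv = 1617, A_nt = 93 mm²; R_n = min(0.6F_uA_nv, 0.6F_yA_gv) + U_bs·F_u·A_nt = 499.7 kN → 250 kN.
Block shear governs: 250 kN.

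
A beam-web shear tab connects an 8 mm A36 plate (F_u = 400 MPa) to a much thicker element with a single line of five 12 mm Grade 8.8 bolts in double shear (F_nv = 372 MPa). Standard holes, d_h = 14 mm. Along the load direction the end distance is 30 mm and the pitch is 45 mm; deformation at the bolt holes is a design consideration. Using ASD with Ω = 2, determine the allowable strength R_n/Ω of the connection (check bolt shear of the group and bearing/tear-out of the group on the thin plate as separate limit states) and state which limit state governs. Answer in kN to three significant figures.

210 kN (bolt shear governs)

Bolt shear: A_b = π·12²/4 = 113.1 mm²; R_n = 372 × 113.1 × 5 × 2 / 1000 = 420.7 kN → 420.7 / 2 = 210 kN.
Bearing (1.2 l_c t F_u ≤ 2.4 d t F_u): upper limit = 2.4·12·8·400 / 1000 = 92.16 kN.
  Edge l_c = 30 − 14/2 = 23 → r_n = 88.32 kN; interior l_c = 45 − 14 = 31 → r_n = 92.16 kN.
  R_n,bearing = 1·88.32 + 4·92.16 = 457 kN → 457 / 2 = 228 kN.
Bolt shear governs: 210 kN.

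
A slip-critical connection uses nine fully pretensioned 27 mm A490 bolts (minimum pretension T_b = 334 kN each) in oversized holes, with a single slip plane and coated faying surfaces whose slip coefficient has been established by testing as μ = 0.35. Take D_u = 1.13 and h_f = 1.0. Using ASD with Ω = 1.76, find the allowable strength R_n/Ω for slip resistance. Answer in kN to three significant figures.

R_n = μ · D_u · h_f · T_b · n_s · n_b = 0.35 × 1.13 × 1.0 × 334 × 1 × 9 = 1189 kN.
Allowable strength R_n/Ω = 1189 / 1.76 = 675 kN.

675 kN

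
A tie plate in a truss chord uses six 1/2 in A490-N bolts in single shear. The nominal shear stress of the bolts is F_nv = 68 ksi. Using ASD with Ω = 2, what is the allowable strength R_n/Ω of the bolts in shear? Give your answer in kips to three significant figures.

A_b = π × 0.5² / 4 = 0.1963 in².
R_n = F_nv · A_b · n · n_s = 68 × 0.1963 × 6 × 1 = 80.11 kips.
Allowable strength R_n/Ω = 80.11 / 2 = 40.1 kips.

40.1 kips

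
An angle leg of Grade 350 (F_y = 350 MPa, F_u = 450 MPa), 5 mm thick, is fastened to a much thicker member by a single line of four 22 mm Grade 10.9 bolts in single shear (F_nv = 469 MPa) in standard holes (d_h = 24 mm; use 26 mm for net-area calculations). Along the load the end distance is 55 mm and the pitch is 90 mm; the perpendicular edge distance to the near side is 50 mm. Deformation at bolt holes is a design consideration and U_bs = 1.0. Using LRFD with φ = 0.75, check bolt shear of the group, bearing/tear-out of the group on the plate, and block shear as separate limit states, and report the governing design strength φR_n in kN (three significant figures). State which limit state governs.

Bolt shear: A_b = π·22²/4 = 380.1 mm²; R_n = 469 × 380.1 × 4 × 1 / 1000 = 713.1 kN → 0.75 × 713.1 = 535 kN.
Bearing: edge l_c = 43, r_n = 116.1 kN; interior l_c = 66, r_n = 118.8 kN; R_n = 116.1 + 3·118.8 = 472.5 kN → 354 kN.
Block shear: A_gv = 1625, A_nv = 1170, A_nt = 185 mm²; R_n = min(0.6F_uA_nv, 0.6F_yA_gv) + U_bs·F_u·A_nt = 399.2 kN → 299 kN.
Block shear governs: 299 kN.

299 kN (block shear governs)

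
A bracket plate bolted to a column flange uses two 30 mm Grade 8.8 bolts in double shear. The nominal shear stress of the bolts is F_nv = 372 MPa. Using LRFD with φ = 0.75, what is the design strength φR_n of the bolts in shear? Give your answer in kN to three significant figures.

A_b = π × 30² / 4 = 706.9 mm².
R_n = F_nv · A_b · n · n_s = 372 × 706.9 × 2 × 2 / 1000 = 1052 kN.
Design strength φR_n = 0.75 × 1052 = 789 kN.

789 kN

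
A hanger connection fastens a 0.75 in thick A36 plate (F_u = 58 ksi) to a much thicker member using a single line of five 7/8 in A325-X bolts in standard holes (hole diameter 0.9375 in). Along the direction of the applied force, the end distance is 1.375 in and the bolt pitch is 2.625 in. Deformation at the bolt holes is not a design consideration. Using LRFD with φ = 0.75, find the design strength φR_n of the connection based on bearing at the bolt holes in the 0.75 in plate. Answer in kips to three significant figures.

Per bolt r_n = 1.5 l_c t F_u ≤ 3.0 d t F_u; upper limit = 3.0 × 0.875 × 0.75 × 58 = 114.2 kips.
Edge bolt: l_c = 1.375 − 0.9375/2 = 0.9062 in → 1.5 × 0.9062 × 0.75 × 58 = 59.13 → r_n = 59.13 kips.
Interior bolts: l_c = 2.625 − 0.9375 = 1.688 in → 1.5 × 1.688 × 0.75 × 58 = 110.1 → r_n = 110.1 kips.
R_n = 1 × 59.13 + 4 × 110.1 = 499.6 kips.
Design strength φR_n = 0.75 × 499.6 = 375 kips.

375 kips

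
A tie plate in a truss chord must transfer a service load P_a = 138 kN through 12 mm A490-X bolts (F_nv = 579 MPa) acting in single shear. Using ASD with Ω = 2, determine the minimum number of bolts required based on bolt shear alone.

5 bolts

A_b = π·12²/4 = 113.1 mm².
Per-bolt allowable strength R_n/Ω = 579 × 113.1 × 1 / 1000 / 2 = 32.74 kN.
n ≥ 138 / 32.74 = 4.215 → use 5 bolts.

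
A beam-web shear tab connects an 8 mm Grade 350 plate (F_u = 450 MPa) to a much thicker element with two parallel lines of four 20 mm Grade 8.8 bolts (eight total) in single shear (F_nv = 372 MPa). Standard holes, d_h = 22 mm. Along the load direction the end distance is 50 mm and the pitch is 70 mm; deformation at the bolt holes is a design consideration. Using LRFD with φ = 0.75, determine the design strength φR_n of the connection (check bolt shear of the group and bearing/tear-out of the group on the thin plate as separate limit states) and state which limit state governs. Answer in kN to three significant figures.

701 kN (bolt shear governs)

Bolt shear: A_b = π·20²/4 = 314.2 mm²; R_n = 372 × 314.2 × 8 × 1 / 1000 = 934.9 kN → 0.75 × 934.9 = 701 kN.
Bearing (1.2 l_c t F_u ≤ 2.4 d t F_u): upper limit = 2.4·20·8·450 / 1000 = 172.8 kN.
  Edge l_c = 50 − 22/2 = 39 → r_n = 168.5 kN; interior l_c = 70 − 22 = 48 → r_n = 172.8 kN.
  R_n,bearing = 2·168.5 + 6·172.8 = 1374 kN → 0.75 × 1374 = 1030 kN.
Bolt shear governs: 701 kN.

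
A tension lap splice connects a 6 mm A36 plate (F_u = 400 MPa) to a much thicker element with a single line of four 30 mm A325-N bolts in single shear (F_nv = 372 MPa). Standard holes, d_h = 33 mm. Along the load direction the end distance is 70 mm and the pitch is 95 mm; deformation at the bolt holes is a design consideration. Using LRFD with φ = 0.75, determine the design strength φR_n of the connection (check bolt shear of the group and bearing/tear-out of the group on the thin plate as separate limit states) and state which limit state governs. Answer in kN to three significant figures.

Bolt shear: A_b = π·30²/4 = 706.9 mm²; R_n = 372 × 706.9 × 4 × 1 / 1000 = 1052 kN → 0.75 × 1052 = 789 kN.
Bearing (1.2 l_c t F_u ≤ 2.4 d t F_u): upper limit = 2.4·30·6·400 / 1000 = 172.8 kN.
  Edge l_c = 70 − 33/2 = 53.5 → r_n = 154.1 kN; interior l_c = 95 − 33 = 62 → r_n = 172.8 kN.
  R_n,bearing = 1·154.1 + 3·172.8 = 672.5 kN → 0.75 × 672.5 = 504 kN.
Bearing governs: 504 kN.

504 kN (bearing governs)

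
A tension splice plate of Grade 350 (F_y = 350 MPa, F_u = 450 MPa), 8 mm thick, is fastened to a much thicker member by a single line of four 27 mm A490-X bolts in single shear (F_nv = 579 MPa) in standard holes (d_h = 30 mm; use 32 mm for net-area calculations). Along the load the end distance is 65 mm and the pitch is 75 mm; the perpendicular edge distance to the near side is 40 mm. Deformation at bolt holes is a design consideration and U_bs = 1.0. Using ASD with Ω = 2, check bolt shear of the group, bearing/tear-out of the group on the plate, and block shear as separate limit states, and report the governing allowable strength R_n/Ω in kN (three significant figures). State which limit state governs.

Bolt shear: A_b = π·27²/4 = 572.6 mm²; R_n = 579 × 572.6 × 4 × 1 / 1000 = 1326 kN → 1326 / 2 = 663 kN.
Bearing: edge l_c = 50, r_n = 216 kN; interior l_c = 45, r_n = 194.4 kN; R_n = 216 + 3·194.4 = 799.2 kN → 400 kN.
Block shear: A_gv = 2320, A_nv = 1424, A_nt = 192 mm²; R_n = min(0.6F_uA_nv, 0.6F_yA_gv) + U_bs·F_u·A_nt = 470.9 kN → 235 kN.
Block shear governs: 235 kN.

235 kN (block shear governs)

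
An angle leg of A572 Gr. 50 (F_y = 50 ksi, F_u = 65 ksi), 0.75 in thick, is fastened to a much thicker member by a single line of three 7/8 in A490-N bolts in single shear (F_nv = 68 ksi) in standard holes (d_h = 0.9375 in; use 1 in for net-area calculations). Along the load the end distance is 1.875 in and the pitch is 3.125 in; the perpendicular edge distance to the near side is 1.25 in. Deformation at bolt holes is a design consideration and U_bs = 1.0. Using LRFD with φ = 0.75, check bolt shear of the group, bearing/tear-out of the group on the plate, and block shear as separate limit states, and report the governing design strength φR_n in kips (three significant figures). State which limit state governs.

Bolt shear: A_b = π·0.875²/4 = 0.6013 in²; R_n = 68 × 0.6013 × 3 × 1 = 122.7 kips → 0.75 × 122.7 = 92 kips.
Bearing: edge l_c = 1.406, r_n = 82.27 kips; interior l_c = 2.188, r_n = 102.4 kips; R_n = 82.27 + 2·102.4 = 287 kips → 215 kips.
Block shear: A_gv = 6.094, A_nv = 4.219, A_nt = 0.5625 in²; R_n = min(0.6F_uA_nv, 0.6F_yA_gv) + U_bs·F_u·A_nt = 201.1 kips → 151 kips.
Bolt shear governs: 92 kips.

92 kips (bolt shear governs)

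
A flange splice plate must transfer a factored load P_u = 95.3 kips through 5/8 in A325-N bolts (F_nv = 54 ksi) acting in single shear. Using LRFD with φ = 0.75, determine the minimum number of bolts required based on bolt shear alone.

A_b = π·0.625²/4 = 0.3068 in².
Per-bolt design strength φR_n = 0.75 × 54 × 0.3068 × 1 = 12.43 kips.
n ≥ 95.3 / 12.43 = 7.67 → use 8 bolts.

8 bolts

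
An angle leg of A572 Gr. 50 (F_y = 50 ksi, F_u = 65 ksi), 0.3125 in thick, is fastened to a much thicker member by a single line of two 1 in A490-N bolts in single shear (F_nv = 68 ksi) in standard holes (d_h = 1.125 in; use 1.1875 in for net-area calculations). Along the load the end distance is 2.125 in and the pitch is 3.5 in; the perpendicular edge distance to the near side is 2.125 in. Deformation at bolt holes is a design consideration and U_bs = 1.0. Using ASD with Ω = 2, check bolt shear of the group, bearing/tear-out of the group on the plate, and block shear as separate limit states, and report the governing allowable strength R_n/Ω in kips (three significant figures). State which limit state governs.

Bolt shear: A_b = π·1²/4 = 0.7854 in²; R_n = 68 × 0.7854 × 2 × 1 = 106.8 kips → 106.8 / 2 = 53.4 kips.
Bearing: edge l_c = 1.562, r_n = 38.09 kips; interior l_c = 2.375, r_n = 48.75 kips; R_n = 38.09 + 1·48.75 = 86.84 kips → 43.4 kips.
Block shear: A_gv = 1.758, A_nv = 1.201, A_nt = 0.4785 in²; R_n = min(0.6F_uA_nv, 0.6F_yA_gv) + U_bs·F_u·A_nt = 77.95 kips → 39 kips.
Block shear governs: 39 kips.

39 kips (block shear governs)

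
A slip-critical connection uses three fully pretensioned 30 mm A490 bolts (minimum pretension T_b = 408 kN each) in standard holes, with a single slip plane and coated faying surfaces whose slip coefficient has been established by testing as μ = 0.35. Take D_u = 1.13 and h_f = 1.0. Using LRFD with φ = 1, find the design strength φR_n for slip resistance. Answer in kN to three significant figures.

R_n = μ · D_u · h_f · T_b · n_s · n_b = 0.35 × 1.13 × 1.0 × 408 × 1 × 3 = 484.1 kN.
Design strength φR_n = 1 × 484.1 = 484 kN.

484 kN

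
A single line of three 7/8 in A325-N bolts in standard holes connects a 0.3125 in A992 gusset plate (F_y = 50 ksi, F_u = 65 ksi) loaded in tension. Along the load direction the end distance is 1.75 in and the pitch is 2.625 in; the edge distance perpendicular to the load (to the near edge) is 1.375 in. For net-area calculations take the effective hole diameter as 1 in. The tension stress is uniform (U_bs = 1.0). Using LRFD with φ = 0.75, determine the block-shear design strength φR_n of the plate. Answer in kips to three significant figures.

Shear plane L_v = 1.75 + 2·2.625 = 7 in; A_gv = 7 × 0.3125 = 2.188 in².
A_nv = (7 − 2.5·1) × 0.3125 = 1.406 in².
A_nt = (1.375 − 0.5·1) × 0.3125 = 0.2734 in².
0.6 F_u A_nv = 54.84 kips; 0.6 F_y A_gv = 65.62 kips → shear rupture governs the shear term.
R_n = 54.84 + 1.0 × 65 × 0.2734 = 72.62 kips.
Design strength φR_n = 0.75 × 72.62 = 54.5 kips.

54.5 kips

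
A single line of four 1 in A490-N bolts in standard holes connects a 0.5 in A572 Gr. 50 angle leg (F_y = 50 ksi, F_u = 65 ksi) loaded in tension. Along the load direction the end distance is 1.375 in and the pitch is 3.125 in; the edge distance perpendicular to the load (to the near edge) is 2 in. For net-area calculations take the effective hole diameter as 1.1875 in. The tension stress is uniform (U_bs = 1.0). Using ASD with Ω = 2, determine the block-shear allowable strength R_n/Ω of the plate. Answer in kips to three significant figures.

87.1 kips

Shear plane L_v = 1.375 + 3·3.125 = 10.75 in; A_gv = 10.75 × 0.5 = 5.375 in².
A_nv = (10.75 − 3.5·1.1875) × 0.5 = 3.297 in².
A_nt = (2 − 0.5·1.1875) × 0.5 = 0.7031 in².
0.6 F_u A_nv = 128.6 kips; 0.6 F_y A_gv = 161.2 kips → shear rupture governs the shear term.
R_n = 128.6 + 1.0 × 65 × 0.7031 = 174.3 kips.
Allowable strength R_n/Ω = 174.3 / 2 = 87.1 kips.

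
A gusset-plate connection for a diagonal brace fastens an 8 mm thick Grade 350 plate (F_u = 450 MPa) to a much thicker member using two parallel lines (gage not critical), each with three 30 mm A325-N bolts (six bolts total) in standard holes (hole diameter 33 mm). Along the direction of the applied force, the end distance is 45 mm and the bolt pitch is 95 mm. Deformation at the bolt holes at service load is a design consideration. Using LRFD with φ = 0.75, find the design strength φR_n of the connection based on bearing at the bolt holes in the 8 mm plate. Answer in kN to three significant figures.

Per bolt r_n = 1.2 l_c t F_u ≤ 2.4 d t F_u; upper limit = 2.4 × 30 × 8 × 450 / 1000 = 259.2 kN.
Edge bolt: l_c = 45 − 33/2 = 28.5 mm → 1.2 × 28.5 × 8 × 450 / 1000 = 123.1 → r_n = 123.1 kN.
Interior bolts: l_c = 95 − 33 = 62 mm → 1.2 × 62 × 8 × 450 / 1000 = 267.8 → r_n = 259.2 kN.
R_n = 2 × 123.1 + 4 × 259.2 = 1283 kN.
Design strength φR_n = 0.75 × 1283 = 962 kN.

962 kN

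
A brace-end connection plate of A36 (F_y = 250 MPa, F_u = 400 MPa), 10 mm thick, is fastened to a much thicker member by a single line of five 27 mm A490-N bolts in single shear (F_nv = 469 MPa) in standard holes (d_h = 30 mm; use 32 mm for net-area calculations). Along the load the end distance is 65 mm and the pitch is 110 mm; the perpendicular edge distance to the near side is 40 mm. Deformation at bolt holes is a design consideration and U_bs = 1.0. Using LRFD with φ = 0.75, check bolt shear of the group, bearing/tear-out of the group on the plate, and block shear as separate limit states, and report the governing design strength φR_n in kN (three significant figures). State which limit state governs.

Bolt shear: A_b = π·27²/4 = 572.6 mm²; R_n = 469 × 572.6 × 5 × 1 / 1000 = 1343 kN → 0.75 × 1343 = 1010 kN.
Bearing: edge l_c = 50, r_n = 240 kN; interior l_c = 80, r_n = 259.2 kN; R_n = 240 + 4·259.2 = 1277 kN → 958 kN.
Block shear: A_gv = 5050, A_nv = 3610, A_nt = 240 mm²; R_n = min(0.6F_uA_nv, 0.6F_yA_gv) + U_bs·F_u·A_nt = 853.5 kN → 640 kN.
Block shear governs: 640 kN.

640 kN (block shear governs)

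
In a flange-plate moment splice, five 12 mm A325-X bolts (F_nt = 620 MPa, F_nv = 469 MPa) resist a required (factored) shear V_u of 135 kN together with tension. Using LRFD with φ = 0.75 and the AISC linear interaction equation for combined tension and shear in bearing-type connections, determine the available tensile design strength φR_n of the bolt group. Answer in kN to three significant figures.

163 kN

A_b = π·12²/4 = 113.1 mm²; f_rv = 135 × 1000 / (5 × 113.1) = 238.7 MPa.
F'_nt = 1.3 F_nt − (F_nt / φF_nv) f_rv = 1.3·620 − (620/(0.75·469))·238.7 = 385.2 MPa, capped at F_nt → F'_nt = 385.2 MPa.
R_n = F'_nt · A_b · n = 385.2 × 113.1 × 5 / 1000 = 217.8 kN.
Design strength φR_n = 0.75 × 217.8 = 163 kN.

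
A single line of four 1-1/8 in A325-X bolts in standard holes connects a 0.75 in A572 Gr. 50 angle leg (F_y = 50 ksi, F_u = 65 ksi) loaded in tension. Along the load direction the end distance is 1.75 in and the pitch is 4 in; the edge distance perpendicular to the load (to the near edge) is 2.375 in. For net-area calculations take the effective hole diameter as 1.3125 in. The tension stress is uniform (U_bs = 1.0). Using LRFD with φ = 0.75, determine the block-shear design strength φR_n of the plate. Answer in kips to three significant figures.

Shear plane L_v = 1.75 + 3·4 = 13.75 in; A_gv = 13.75 × 0.75 = 10.31 in².
A_nv = (13.75 − 3.5·1.3125) × 0.75 = 6.867 in².
A_nt = (2.375 − 0.5·1.3125) × 0.75 = 1.289 in².
0.6 F_u A_nv = 267.8 kips; 0.6 F_y A_gv = 309.4 kips → shear rupture governs the shear term.
R_n = 267.8 + 1.0 × 65 × 1.289 = 351.6 kips.
Design strength φR_n = 0.75 × 351.6 = 264 kips.

264 kips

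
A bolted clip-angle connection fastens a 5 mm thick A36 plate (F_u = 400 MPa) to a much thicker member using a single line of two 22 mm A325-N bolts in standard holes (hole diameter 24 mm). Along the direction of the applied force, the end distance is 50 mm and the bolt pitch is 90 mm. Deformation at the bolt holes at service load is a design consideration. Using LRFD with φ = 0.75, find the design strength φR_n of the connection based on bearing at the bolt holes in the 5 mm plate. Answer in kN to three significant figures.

Per bolt r_n = 1.2 l_c t F_u ≤ 2.4 d t F_u; upper limit = 2.4 × 22 × 5 × 400 / 1000 = 105.6 kN.
Edge bolt: l_c = 50 − 24/2 = 38 mm → 1.2 × 38 × 5 × 400 / 1000 = 91.2 → r_n = 91.2 kN.
Interior bolts: l_c = 90 − 24 = 66 mm → 1.2 × 66 × 5 × 400 / 1000 = 158.4 → r_n = 105.6 kN.
R_n = 1 × 91.2 + 1 × 105.6 = 196.8 kN.
Design strength φR_n = 0.75 × 196.8 = 148 kN.

148 kN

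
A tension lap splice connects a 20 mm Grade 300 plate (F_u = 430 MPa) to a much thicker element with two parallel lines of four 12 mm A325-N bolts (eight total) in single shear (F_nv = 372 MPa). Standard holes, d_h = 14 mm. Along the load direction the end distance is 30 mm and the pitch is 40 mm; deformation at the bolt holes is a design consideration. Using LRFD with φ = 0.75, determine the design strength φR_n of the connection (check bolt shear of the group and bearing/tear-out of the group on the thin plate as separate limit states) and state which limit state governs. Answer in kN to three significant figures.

252 kN (bolt shear governs)

Bolt shear: A_b = π·12²/4 = 113.1 mm²; R_n = 372 × 113.1 × 8 × 1 / 1000 = 336.6 kN → 0.75 × 336.6 = 252 kN.
Bearing (1.2 l_c t F_u ≤ 2.4 d t F_u): upper limit = 2.4·12·20·430 / 1000 = 247.7 kN.
  Edge l_c = 30 − 14/2 = 23 → r_n = 237.4 kN; interior l_c = 40 − 14 = 26 → r_n = 247.7 kN.
  R_n,bearing = 2·237.4 + 6·247.7 = 1961 kN → 0.75 × 1961 = 1470 kN.
Bolt shear governs: 252 kN.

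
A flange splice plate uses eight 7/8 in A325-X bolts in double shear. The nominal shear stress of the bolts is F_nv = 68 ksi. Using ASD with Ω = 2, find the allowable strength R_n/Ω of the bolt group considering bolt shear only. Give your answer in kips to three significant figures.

327 kips

A_b = π × 0.875² / 4 = 0.6013 in².
R_n = F_nv · A_b · n · n_s = 68 × 0.6013 × 8 × 2 = 654.2 kips.
Allowable strength R_n/Ω = 654.2 / 2 = 327 kips.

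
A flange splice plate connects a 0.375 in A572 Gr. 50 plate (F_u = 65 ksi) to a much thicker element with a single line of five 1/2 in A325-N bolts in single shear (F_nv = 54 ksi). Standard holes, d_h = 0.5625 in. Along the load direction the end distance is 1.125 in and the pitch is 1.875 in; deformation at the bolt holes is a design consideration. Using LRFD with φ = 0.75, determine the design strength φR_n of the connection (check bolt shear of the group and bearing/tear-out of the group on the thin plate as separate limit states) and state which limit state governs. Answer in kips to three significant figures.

Bolt shear: A_b = π·0.5²/4 = 0.1963 in²; R_n = 54 × 0.1963 × 5 × 1 = 53.01 kips → 0.75 × 53.01 = 39.8 kips.
Bearing (1.2 l_c t F_u ≤ 2.4 d t F_u): upper limit = 2.4·0.5·0.375·65 = 29.25 kips.
  Edge l_c = 1.125 − 0.5625/2 = 0.8438 → r_n = 24.68 kips; interior l_c = 1.875 − 0.5625 = 1.312 → r_n = 29.25 kips.
  R_n,bearing = 1·24.68 + 4·29.25 = 141.7 kips → 0.75 × 141.7 = 106 kips.
Bolt shear governs: 39.8 kips.

39.8 kips (bolt shear governs)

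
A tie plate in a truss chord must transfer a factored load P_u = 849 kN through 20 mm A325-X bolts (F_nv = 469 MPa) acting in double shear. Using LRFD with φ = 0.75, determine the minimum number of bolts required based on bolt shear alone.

4 bolts

A_b = π·20²/4 = 314.2 mm².
Per-bolt design strength φR_n = 0.75 × 469 × 314.2 × 2 / 1000 = 221 kN.
n ≥ 849 / 221 = 3.841 → use 4 bolts.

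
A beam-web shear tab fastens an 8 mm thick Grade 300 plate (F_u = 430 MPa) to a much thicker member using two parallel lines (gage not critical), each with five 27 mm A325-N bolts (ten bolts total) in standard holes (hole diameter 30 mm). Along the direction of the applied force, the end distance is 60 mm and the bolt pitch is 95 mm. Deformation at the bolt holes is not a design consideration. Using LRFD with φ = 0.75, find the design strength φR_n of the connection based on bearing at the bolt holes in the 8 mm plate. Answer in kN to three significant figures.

2020 kN

Per bolt r_n = 1.5 l_c t F_u ≤ 3.0 d t F_u; upper limit = 3.0 × 27 × 8 × 430 / 1000 = 278.6 kN.
Edge bolt: l_c = 60 − 30/2 = 45 mm → 1.5 × 45 × 8 × 430 / 1000 = 232.2 → r_n = 232.2 kN.
Interior bolts: l_c = 95 − 30 = 65 mm → 1.5 × 65 × 8 × 430 / 1000 = 335.4 → r_n = 278.6 kN.
R_n = 2 × 232.2 + 8 × 278.6 = 2694 kN.
Design strength φR_n = 0.75 × 2694 = 2020 kN.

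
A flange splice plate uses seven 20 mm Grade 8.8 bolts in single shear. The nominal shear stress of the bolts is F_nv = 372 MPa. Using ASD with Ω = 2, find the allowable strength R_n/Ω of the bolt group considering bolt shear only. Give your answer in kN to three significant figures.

A_b = π × 20² / 4 = 314.2 mm².
R_n = F_nv · A_b · n · n_s = 372 × 314.2 × 7 × 1 / 1000 = 818.1 kN.
Allowable strength R_n/Ω = 818.1 / 2 = 409 kN.

409 kN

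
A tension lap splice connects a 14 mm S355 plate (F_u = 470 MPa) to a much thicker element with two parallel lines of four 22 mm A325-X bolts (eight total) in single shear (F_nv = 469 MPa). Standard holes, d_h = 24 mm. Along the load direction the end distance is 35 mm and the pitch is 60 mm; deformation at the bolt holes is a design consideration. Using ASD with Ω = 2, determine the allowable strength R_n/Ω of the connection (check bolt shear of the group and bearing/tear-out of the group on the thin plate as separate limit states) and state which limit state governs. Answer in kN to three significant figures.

713 kN (bolt shear governs)

Bolt shear: A_b = π·22²/4 = 380.1 mm²; R_n = 469 × 380.1 × 8 × 1 / 1000 = 1426 kN → 1426 / 2 = 713 kN.
Bearing (1.2 l_c t F_u ≤ 2.4 d t F_u): upper limit = 2.4·22·14·470 / 1000 = 347.4 kN.
  Edge l_c = 35 − 24/2 = 23 → r_n = 181.6 kN; interior l_c = 60 − 24 = 36 → r_n = 284.3 kN.
  R_n,bearing = 2·181.6 + 6·284.3 = 2069 kN → 2069 / 2 = 1030 kN.
Bolt shear governs: 713 kN.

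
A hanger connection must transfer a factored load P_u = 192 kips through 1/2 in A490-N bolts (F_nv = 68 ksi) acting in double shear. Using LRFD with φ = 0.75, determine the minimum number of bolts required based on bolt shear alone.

10 bolts

A_b = π·0.5²/4 = 0.1963 in².
Per-bolt design strength φR_n = 0.75 × 68 × 0.1963 × 2 = 20.03 kips.
n ≥ 192 / 20.03 = 9.587 → use 10 bolts.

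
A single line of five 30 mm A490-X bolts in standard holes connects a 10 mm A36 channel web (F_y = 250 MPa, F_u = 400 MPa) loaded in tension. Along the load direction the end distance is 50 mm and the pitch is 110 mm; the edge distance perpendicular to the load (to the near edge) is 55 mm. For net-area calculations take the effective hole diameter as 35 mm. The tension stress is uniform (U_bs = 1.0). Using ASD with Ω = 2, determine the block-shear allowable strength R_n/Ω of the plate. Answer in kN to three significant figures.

Shear plane L_v = 50 + 4·110 = 490 mm; A_gv = 490 × 10 = 4900 mm².
A_nv = (490 − 4.5·35) × 10 = 3325 mm².
A_nt = (55 − 0.5·35) × 10 = 375 mm².
0.6 F_u A_nv = 798 kN; 0.6 F_y A_gv = 735 kN → shear yielding governs the shear term.
R_n = 735 + 1.0 × 400 × 375 / 1000 = 885 kN.
Allowable strength R_n/Ω = 885 / 2 = 442 kN.

442 kN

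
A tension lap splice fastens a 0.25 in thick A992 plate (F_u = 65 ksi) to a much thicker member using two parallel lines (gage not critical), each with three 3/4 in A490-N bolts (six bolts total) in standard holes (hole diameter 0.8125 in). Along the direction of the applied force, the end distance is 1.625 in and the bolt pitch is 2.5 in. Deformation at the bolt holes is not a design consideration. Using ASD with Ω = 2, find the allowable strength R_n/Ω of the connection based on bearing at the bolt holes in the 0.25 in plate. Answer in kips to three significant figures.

Per bolt r_n = 1.5 l_c t F_u ≤ 3.0 d t F_u; upper limit = 3.0 × 0.75 × 0.25 × 65 = 36.56 kips.
Edge bolt: l_c = 1.625 − 0.8125/2 = 1.219 in → 1.5 × 1.219 × 0.25 × 65 = 29.71 → r_n = 29.71 kips.
Interior bolts: l_c = 2.5 − 0.8125 = 1.688 in → 1.5 × 1.688 × 0.25 × 65 = 41.13 → r_n = 36.56 kips.
R_n = 2 × 29.71 + 4 × 36.56 = 205.7 kips.
Allowable strength R_n/Ω = 205.7 / 2 = 103 kips.

103 kips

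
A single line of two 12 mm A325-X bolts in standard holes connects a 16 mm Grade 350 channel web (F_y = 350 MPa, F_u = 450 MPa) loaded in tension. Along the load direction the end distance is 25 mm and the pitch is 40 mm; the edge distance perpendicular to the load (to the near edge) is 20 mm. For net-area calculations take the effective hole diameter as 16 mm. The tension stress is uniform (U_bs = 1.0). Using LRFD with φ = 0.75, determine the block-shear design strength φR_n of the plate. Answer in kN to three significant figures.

198 kN

Shear plane L_v = 25 + 1·40 = 65 mm; A_gv = 65 × 16 = 1040 mm².
A_nv = (65 − 1.5·16) × 16 = 656 mm².
A_nt = (20 − 0.5·16) × 16 = 192 mm².
0.6 F_u A_nv = 177.1 kN; 0.6 F_y A_gv = 218.4 kN → shear rupture governs the shear term.
R_n = 177.1 + 1.0 × 450 × 192 / 1000 = 263.5 kN.
Design strength φR_n = 0.75 × 263.5 = 198 kN.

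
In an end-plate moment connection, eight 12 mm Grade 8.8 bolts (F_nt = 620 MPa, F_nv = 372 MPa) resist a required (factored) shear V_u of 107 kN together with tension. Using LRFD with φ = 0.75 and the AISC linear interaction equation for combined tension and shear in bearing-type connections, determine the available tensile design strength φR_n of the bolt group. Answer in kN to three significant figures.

A_b = π·12²/4 = 113.1 mm²; f_rv = 107 × 1000 / (8 × 113.1) = 118.3 MPa.
F'_nt = 1.3 F_nt − (F_nt / φF_nv) f_rv = 1.3·620 − (620/(0.75·372))·118.3 = 543.2 MPa, capped at F_nt → F'_nt = 543.2 MPa.
R_n = F'_nt · A_b · n = 543.2 × 113.1 × 8 / 1000 = 491.5 kN.
Design strength φR_n = 0.75 × 491.5 = 369 kN.

369 kN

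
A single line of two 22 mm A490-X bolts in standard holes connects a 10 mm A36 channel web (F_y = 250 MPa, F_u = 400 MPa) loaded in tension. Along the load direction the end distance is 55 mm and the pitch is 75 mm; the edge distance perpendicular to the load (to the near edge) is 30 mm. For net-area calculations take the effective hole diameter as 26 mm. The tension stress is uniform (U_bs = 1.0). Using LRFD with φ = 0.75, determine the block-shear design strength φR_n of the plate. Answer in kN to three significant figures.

Shear plane L_v = 55 + 1·75 = 130 mm; A_gv = 130 × 10 = 1300 mm².
A_nv = (130 − 1.5·26) × 10 = 910 mm².
A_nt = (30 − 0.5·26) × 10 = 170 mm².
0.6 F_u A_nv = 218.4 kN; 0.6 F_y A_gv = 195 kN → shear yielding governs the shear term.
R_n = 195 + 1.0 × 400 × 170 / 1000 = 263 kN.
Design strength φR_n = 0.75 × 263 = 197 kN.

197 kN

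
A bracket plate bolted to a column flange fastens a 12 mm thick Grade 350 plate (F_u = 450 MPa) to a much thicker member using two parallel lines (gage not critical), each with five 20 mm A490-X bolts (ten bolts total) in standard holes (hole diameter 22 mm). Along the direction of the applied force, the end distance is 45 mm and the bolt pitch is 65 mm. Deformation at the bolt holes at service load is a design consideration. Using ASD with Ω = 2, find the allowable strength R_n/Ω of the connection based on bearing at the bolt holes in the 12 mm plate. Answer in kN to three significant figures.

1260 kN

Per bolt r_n = 1.2 l_c t F_u ≤ 2.4 d t F_u; upper limit = 2.4 × 20 × 12 × 450 / 1000 = 259.2 kN.
Edge bolt: l_c = 45 − 22/2 = 34 mm → 1.2 × 34 × 12 × 450 / 1000 = 220.3 → r_n = 220.3 kN.
Interior bolts: l_c = 65 − 22 = 43 mm → 1.2 × 43 × 12 × 450 / 1000 = 278.6 → r_n = 259.2 kN.
R_n = 2 × 220.3 + 8 × 259.2 = 2514 kN.
Allowable strength R_n/Ω = 2514 / 2 = 1260 kN.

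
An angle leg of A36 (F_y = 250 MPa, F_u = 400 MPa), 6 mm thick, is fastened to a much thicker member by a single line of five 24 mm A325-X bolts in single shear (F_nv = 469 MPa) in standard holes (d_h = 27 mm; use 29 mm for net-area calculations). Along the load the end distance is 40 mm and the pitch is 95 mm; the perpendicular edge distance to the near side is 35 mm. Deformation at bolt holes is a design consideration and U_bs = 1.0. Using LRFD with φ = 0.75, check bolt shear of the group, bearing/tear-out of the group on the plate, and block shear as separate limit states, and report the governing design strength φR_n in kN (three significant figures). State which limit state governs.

320 kN (block shear governs)

Bolt shear: A_b = π·24²/4 = 452.4 mm²; R_n = 469 × 452.4 × 5 × 1 / 1000 = 1061 kN → 0.75 × 1061 = 796 kN.
Bearing: edge l_c = 26.5, r_n = 76.32 kN; interior l_c = 68, r_n = 138.2 kN; R_n = 76.32 + 4·138.2 = 629.3 kN → 472 kN.
Block shear: A_gv = 2520, A_nv = 1737, A_nt = 123 mm²; R_n = min(0.6F_uA_nv, 0.6F_yA_gv) + U_bs·F_u·A_nt = 427.2 kN → 320 kN.
Block shear governs: 320 kN.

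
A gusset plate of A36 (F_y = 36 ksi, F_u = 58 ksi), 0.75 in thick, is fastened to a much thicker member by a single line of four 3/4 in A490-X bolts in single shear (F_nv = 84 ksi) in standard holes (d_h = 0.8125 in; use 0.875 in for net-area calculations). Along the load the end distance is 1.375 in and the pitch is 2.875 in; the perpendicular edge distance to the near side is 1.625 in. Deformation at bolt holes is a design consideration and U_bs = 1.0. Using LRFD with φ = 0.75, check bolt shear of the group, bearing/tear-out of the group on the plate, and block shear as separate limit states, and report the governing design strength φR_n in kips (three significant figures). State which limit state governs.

Bolt shear: A_b = π·0.75²/4 = 0.4418 in²; R_n = 84 × 0.4418 × 4 × 1 = 148.4 kips → 0.75 × 148.4 = 111 kips.
Bearing: edge l_c = 0.9688, r_n = 50.57 kips; interior l_c = 2.062, r_n = 78.3 kips; R_n = 50.57 + 3·78.3 = 285.5 kips → 214 kips.
Block shear: A_gv = 7.5, A_nv = 5.203, A_nt = 0.8906 in²; R_n = min(0.6F_uA_nv, 0.6F_yA_gv) + U_bs·F_u·A_nt = 213.7 kips → 160 kips.
Bolt shear governs: 111 kips.

111 kips (bolt shear governs)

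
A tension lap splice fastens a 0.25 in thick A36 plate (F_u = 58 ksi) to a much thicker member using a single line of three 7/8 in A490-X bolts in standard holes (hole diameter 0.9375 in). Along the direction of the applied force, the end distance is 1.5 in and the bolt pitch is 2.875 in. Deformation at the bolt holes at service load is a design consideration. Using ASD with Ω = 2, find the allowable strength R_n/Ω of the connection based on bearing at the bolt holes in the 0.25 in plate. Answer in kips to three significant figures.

39.4 kips

Per bolt r_n = 1.2 l_c t F_u ≤ 2.4 d t F_u; upper limit = 2.4 × 0.875 × 0.25 × 58 = 30.45 kips.
Edge bolt: l_c = 1.5 − 0.9375/2 = 1.031 in → 1.2 × 1.031 × 0.25 × 58 = 17.94 → r_n = 17.94 kips.
Interior bolts: l_c = 2.875 − 0.9375 = 1.938 in → 1.2 × 1.938 × 0.25 × 58 = 33.71 → r_n = 30.45 kips.
R_n = 1 × 17.94 + 2 × 30.45 = 78.84 kips.
Allowable strength R_n/Ω = 78.84 / 2 = 39.4 kips.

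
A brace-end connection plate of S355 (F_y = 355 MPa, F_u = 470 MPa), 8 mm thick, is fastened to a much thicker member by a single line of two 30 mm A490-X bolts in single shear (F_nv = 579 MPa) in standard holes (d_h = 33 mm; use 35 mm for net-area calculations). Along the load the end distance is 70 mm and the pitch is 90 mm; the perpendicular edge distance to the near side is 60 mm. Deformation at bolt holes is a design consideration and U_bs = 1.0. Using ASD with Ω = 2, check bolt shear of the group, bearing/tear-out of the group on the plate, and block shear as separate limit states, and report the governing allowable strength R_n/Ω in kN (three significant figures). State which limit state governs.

Bolt shear: A_b = π·30²/4 = 706.9 mm²; R_n = 579 × 706.9 × 2 × 1 / 1000 = 818.5 kN → 818.5 / 2 = 409 kN.
Bearing: edge l_c = 53.5, r_n = 241.4 kN; interior l_c = 57, r_n = 257.2 kN; R_n = 241.4 + 1·257.2 = 498.6 kN → 249 kN.
Block shear: A_gv = 1280, A_nv = 860, A_nt = 340 mm²; R_n = min(0.6F_uA_nv, 0.6F_yA_gv) + U_bs·F_u·A_nt = 402.3 kN → 201 kN.
Block shear governs: 201 kN.

201 kN (block shear governs)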